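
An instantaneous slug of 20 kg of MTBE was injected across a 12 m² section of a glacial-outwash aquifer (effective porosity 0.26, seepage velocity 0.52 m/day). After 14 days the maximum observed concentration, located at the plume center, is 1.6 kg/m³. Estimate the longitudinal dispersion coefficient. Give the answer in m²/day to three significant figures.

0.0912 m²/day

At the plume center C_max = M/(n_e·A·√(4πDt)), so D = M²/(4πt·(n_e·A·C_max)²).
n_e·A·C_max = 0.26 × 12 × 1.6 = 4.992 kg/m.
D = 20²/(4π × 14 × 4.992²) = 0.0912 m²/day.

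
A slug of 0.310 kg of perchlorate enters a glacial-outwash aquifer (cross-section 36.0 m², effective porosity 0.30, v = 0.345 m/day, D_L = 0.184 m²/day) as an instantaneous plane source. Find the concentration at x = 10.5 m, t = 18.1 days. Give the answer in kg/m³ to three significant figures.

For an instantaneous plane source, C(x,t) = M/(n_e·A·√(4πDt)) · exp(−(x−vt)²/(4Dt)), with n_e·A the pore (flow) area.
Plume center vt = 0.345 × 18.1 = 6.2445 m, so the well at 10.5 m is 4.2555 m downgradient of the peak.
√(4πDt) = 6.469 m, giving peak height M/(n_e·A·√(4πDt)) = 0.310/(0.30 × 36.0 × 6.469) = 0.004437 kg/m³.
(x−vt)²/(4Dt) = (4.2555)²/(4 × 0.184 × 18.1) = 1.359; exp(−1.359) = 0.2569.
C = 0.004437 × 0.2569 = 0.00114 kg/m³.

0.00114 kg/m³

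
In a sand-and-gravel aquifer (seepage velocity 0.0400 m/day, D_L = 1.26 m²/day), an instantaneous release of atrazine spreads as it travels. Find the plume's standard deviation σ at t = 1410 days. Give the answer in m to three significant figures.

59.6 m

Dispersive spreading gives a Gaussian with σ² = 2Dt; advection only shifts the center.
σ = √(2 × 1.26 × 1410) = 59.6 m.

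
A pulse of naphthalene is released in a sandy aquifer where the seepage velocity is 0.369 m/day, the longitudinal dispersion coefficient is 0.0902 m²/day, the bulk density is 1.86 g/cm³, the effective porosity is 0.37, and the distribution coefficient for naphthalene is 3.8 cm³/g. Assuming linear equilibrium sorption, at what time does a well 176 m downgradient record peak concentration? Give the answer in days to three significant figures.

Retardation factor R = 1 + ρ_b·K_d/n = 1 + 1.86 × 3.8/0.37 = 20.10.
Sorption retards both mechanisms: v_R = v/R = 0.01836 m/day, D_R = D/R = 0.004488 m²/day.
Peak time from v_R²t² + 2D_R t − x² = 0: t = (√(D_R² + v_R²x²) − D_R)/v_R².
√(D_R² + v_R²x²) = √(0.004488² + 0.01836² × 176²) = 3.231; v_R² = 0.0003371.
t = (3.231 − 0.004488)/0.0003371 = 9570 days.

9570 days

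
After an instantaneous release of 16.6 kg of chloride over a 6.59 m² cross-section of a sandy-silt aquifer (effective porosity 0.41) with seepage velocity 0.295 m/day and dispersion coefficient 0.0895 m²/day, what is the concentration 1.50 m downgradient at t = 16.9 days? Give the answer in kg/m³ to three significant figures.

For an instantaneous plane source, C(x,t) = M/(n_e·A·√(4πDt)) · exp(−(x−vt)²/(4Dt)), with n_e·A the pore (flow) area.
Plume center vt = 0.295 × 16.9 = 4.9855 m, so the well at 1.50 m is 3.4855 m upgradient of the peak.
√(4πDt) = 4.360 m, giving peak height M/(n_e·A·√(4πDt)) = 16.6/(0.41 × 6.59 × 4.360) = 1.409 kg/m³.
(x−vt)²/(4Dt) = (-3.4855)²/(4 × 0.0895 × 16.9) = 2.008; exp(−2.008) = 0.1343.
C = 1.409 × 0.1343 = 0.189 kg/m³.

0.189 kg/m³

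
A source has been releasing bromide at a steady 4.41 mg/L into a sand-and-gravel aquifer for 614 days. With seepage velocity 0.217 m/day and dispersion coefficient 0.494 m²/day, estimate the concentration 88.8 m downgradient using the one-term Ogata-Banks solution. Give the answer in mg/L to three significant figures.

For a continuous step input, C/C₀ ≈ ½·erfc((x−vt)/(2√(Dt))).
vt = 0.217 × 614 = 133.238 m and 2√(Dt) = 2√(0.494 × 614) = 34.83 m.
Argument (x−vt)/(2√(Dt)) = (88.8 − 133.238)/34.83 = -1.276; ½·erfc(-1.276) = 0.9644.
C = 4.41 × 0.9644 = 4.25 mg/L.

4.25 mg/L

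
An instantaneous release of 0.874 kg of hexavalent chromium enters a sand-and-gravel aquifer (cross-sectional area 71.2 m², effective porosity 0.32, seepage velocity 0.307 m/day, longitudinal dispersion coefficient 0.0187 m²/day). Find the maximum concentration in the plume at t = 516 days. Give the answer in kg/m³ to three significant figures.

0.00348 kg/m³

The peak of an instantaneous 1D plume sits at x = vt; there the Gaussian factor is 1 and C_max = M/(n_e·A·√(4πDt)), where n_e·A is the pore area the mass is dissolved in.
√(4πDt) = √(4π × 0.0187 × 516) = 11.01 m, so C_max = 0.874/(0.32 × 71.2 × 11.01) = 0.00348 kg/m³.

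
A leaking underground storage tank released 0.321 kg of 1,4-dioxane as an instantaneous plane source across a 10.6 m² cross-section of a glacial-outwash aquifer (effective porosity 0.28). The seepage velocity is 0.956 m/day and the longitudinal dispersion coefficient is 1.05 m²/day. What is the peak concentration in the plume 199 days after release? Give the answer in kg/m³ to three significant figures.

0.00211 kg/m³

The peak of an instantaneous 1D plume sits at x = vt; there the Gaussian factor is 1 and C_max = M/(n_e·A·√(4πDt)), where n_e·A is the pore area the mass is dissolved in.
√(4πDt) = √(4π × 1.05 × 199) = 51.24 m, so C_max = 0.321/(0.28 × 10.6 × 51.24) = 0.00211 kg/m³.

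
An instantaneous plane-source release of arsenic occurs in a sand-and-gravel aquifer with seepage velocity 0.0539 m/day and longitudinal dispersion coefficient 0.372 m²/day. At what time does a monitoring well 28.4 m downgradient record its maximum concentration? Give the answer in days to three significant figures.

414 days

For the 1D instantaneous-source solution, setting ∂C/∂t = 0 at fixed x gives v²t² + 2Dt − x² = 0, so t = (√(D² + v²x²) − D)/v².
√(D² + v²x²) = √(0.372² + 0.0539² × 28.4²) = 1.575; v² = 0.00290521.
t = (1.575 − 0.372)/0.00290521 = 414 days (vs. the pure-advection estimate x/v = 527 d).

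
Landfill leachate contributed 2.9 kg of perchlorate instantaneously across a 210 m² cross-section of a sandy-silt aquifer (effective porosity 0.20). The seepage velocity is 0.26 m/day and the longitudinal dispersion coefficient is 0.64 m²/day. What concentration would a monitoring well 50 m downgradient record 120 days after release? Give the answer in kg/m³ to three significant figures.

0.000703 kg/m³

For an instantaneous plane source, C(x,t) = M/(n_e·A·√(4πDt)) · exp(−(x−vt)²/(4Dt)), with n_e·A the pore (flow) area.
Plume center vt = 0.26 × 120 = 31.2 m, so the well at 50 m is 18.8 m downgradient of the peak.
√(4πDt) = 31.07 m, giving peak height M/(n_e·A·√(4πDt)) = 2.9/(0.20 × 210 × 31.07) = 0.002222 kg/m³.
(x−vt)²/(4Dt) = (18.8)²/(4 × 0.64 × 120) = 1.151; exp(−1.151) = 0.3163.
C = 0.002222 × 0.3163 = 0.000703 kg/m³.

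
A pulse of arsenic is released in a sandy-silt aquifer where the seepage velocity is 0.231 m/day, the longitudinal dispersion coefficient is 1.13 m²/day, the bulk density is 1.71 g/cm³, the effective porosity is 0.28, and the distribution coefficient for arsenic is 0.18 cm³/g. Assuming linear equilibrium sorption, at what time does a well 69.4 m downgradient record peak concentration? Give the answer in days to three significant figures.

Retardation factor R = 1 + ρ_b·K_d/n = 1 + 1.71 × 0.18/0.28 = 2.099.
Sorption retards both mechanisms: v_R = v/R = 0.1101 m/day, D_R = D/R = 0.5384 m²/day.
Peak time from v_R²t² + 2D_R t − x² = 0: t = (√(D_R² + v_R²x²) − D_R)/v_R².
√(D_R² + v_R²x²) = √(0.5384² + 0.1101² × 69.4²) = 7.660; v_R² = 0.01212.
t = (7.660 − 0.5384)/0.01212 = 588 days.

588 days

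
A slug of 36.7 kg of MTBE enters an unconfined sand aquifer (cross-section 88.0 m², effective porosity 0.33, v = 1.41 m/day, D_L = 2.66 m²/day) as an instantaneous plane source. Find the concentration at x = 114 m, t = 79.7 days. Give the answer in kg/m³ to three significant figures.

0.0244 kg/m³

For an instantaneous plane source, C(x,t) = M/(n_e·A·√(4πDt)) · exp(−(x−vt)²/(4Dt)), with n_e·A the pore (flow) area.
Plume center vt = 1.41 × 79.7 = 112.377 m, so the well at 114 m is 1.623 m downgradient of the peak.
√(4πDt) = 51.61 m, giving peak height M/(n_e·A·√(4πDt)) = 36.7/(0.33 × 88.0 × 51.61) = 0.02449 kg/m³.
(x−vt)²/(4Dt) = (1.623)²/(4 × 2.66 × 79.7) = 0.003106; exp(−0.003106) = 0.9969.
C = 0.02449 × 0.9969 = 0.0244 kg/m³.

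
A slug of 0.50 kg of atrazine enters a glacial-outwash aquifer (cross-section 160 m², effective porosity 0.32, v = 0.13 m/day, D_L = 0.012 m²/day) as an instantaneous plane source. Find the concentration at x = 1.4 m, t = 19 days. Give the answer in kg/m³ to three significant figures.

0.00164 kg/m³

For an instantaneous plane source, C(x,t) = M/(n_e·A·√(4πDt)) · exp(−(x−vt)²/(4Dt)), with n_e·A the pore (flow) area.
Plume center vt = 0.13 × 19 = 2.47 m, so the well at 1.4 m is 1.07 m upgradient of the peak.
√(4πDt) = 1.693 m, giving peak height M/(n_e·A·√(4πDt)) = 0.50/(0.32 × 160 × 1.693) = 0.005768 kg/m³.
(x−vt)²/(4Dt) = (-1.07)²/(4 × 0.012 × 19) = 1.255; exp(−1.255) = 0.2851.
C = 0.005768 × 0.2851 = 0.00164 kg/m³.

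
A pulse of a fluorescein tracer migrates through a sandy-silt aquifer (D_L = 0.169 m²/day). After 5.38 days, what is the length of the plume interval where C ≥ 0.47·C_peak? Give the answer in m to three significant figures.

3.31 m

The plume is Gaussian with σ = √(2Dt) = √(2 × 0.169 × 5.38) = 1.348 m.
C/C_peak = exp(−Δx²/(2σ²)) = 0.47 ⇒ Δx = σ·√(−2 ln 0.47) = 1.348 × 1.229 = 1.657 m.
Width = 2Δx = 3.31 m.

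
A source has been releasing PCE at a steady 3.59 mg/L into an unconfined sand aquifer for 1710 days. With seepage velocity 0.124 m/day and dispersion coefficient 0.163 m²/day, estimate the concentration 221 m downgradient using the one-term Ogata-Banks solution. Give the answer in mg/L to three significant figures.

For a continuous step input, C/C₀ ≈ ½·erfc((x−vt)/(2√(Dt))).
vt = 0.124 × 1710 = 212.04 m and 2√(Dt) = 2√(0.163 × 1710) = 33.39 m.
Argument (x−vt)/(2√(Dt)) = (221 − 212.04)/33.39 = 0.2683; ½·erfc(0.2683) = 0.3522.
C = 3.59 × 0.3522 = 1.26 mg/L.

1.26 mg/L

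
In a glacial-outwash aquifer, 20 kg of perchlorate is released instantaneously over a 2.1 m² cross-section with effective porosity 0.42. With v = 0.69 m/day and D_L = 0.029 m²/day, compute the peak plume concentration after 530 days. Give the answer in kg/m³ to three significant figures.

1.63 kg/m³

The peak of an instantaneous 1D plume sits at x = vt; there the Gaussian factor is 1 and C_max = M/(n_e·A·√(4πDt)), where n_e·A is the pore area the mass is dissolved in.
√(4πDt) = √(4π × 0.029 × 530) = 13.90 m, so C_max = 20/(0.42 × 2.1 × 13.90) = 1.63 kg/m³.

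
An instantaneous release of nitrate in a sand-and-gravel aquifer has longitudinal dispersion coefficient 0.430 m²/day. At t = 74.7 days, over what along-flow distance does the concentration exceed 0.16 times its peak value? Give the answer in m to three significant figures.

The plume is Gaussian with σ = √(2Dt) = √(2 × 0.430 × 74.7) = 8.015 m.
C/C_peak = exp(−Δx²/(2σ²)) = 0.16 ⇒ Δx = σ·√(−2 ln 0.16) = 8.015 × 1.914 = 15.34 m.
Width = 2Δx = 30.7 m.

30.7 m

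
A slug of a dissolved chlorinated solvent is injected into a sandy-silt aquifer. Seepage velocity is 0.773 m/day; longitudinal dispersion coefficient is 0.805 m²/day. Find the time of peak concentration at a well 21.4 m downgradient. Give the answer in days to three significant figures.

For the 1D instantaneous-source solution, setting ∂C/∂t = 0 at fixed x gives v²t² + 2Dt − x² = 0, so t = (√(D² + v²x²) − D)/v².
√(D² + v²x²) = √(0.805² + 0.773² × 21.4²) = 16.56; v² = 0.597529.
t = (16.56 − 0.805)/0.597529 = 26.4 days (vs. the pure-advection estimate x/v = 27.7 d).

26.4 days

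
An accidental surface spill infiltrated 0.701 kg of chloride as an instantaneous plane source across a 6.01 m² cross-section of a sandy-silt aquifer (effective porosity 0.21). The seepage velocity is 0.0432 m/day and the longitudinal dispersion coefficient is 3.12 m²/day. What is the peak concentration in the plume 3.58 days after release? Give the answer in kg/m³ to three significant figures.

0.0469 kg/m³

The peak of an instantaneous 1D plume sits at x = vt; there the Gaussian factor is 1 and C_max = M/(n_e·A·√(4πDt)), where n_e·A is the pore area the mass is dissolved in.
√(4πDt) = √(4π × 3.12 × 3.58) = 11.85 m, so C_max = 0.701/(0.21 × 6.01 × 11.85) = 0.0469 kg/m³.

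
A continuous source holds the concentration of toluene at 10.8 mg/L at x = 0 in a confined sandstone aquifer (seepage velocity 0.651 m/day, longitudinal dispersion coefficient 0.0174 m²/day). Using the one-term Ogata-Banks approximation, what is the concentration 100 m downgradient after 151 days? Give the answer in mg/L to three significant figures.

2.48 mg/L

For a continuous step input, C/C₀ ≈ ½·erfc((x−vt)/(2√(Dt))).
vt = 0.651 × 151 = 98.301 m and 2√(Dt) = 2√(0.0174 × 151) = 3.242 m.
Argument (x−vt)/(2√(Dt)) = (100 − 98.301)/3.242 = 0.5241; ½·erfc(0.5241) = 0.2293.
C = 10.8 × 0.2293 = 2.48 mg/L.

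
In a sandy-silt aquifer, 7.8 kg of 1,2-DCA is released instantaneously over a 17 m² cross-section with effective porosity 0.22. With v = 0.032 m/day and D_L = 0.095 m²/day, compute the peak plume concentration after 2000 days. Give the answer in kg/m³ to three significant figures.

0.0427 kg/m³

The peak of an instantaneous 1D plume sits at x = vt; there the Gaussian factor is 1 and C_max = M/(n_e·A·√(4πDt)), where n_e·A is the pore area the mass is dissolved in.
√(4πDt) = √(4π × 0.095 × 2000) = 48.86 m, so C_max = 7.8/(0.22 × 17 × 48.86) = 0.0427 kg/m³.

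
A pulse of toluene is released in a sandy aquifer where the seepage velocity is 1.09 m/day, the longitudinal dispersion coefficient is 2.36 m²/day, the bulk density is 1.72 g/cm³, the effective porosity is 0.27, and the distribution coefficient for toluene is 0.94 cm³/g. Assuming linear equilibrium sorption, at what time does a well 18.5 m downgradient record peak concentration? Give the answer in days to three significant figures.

106 days

Retardation factor R = 1 + ρ_b·K_d/n = 1 + 1.72 × 0.94/0.27 = 6.988.
Sorption retards both mechanisms: v_R = v/R = 0.1560 m/day, D_R = D/R = 0.3377 m²/day.
Peak time from v_R²t² + 2D_R t − x² = 0: t = (√(D_R² + v_R²x²) − D_R)/v_R².
√(D_R² + v_R²x²) = √(0.3377² + 0.1560² × 18.5²) = 2.906; v_R² = 0.02434.
t = (2.906 − 0.3377)/0.02434 = 106 days.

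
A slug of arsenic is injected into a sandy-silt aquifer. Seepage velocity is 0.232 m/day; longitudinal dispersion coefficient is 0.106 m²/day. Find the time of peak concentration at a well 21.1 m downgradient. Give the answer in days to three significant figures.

89.0 days

For the 1D instantaneous-source solution, setting ∂C/∂t = 0 at fixed x gives v²t² + 2Dt − x² = 0, so t = (√(D² + v²x²) − D)/v².
√(D² + v²x²) = √(0.106² + 0.232² × 21.1²) = 4.896; v² = 0.053824.
t = (4.896 − 0.106)/0.053824 = 89.0 days (vs. the pure-advection estimate x/v = 90.9 d).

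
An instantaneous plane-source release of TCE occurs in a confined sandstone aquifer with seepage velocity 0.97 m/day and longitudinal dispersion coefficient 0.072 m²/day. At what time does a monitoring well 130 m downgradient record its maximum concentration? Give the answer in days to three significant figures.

For the 1D instantaneous-source solution, setting ∂C/∂t = 0 at fixed x gives v²t² + 2Dt − x² = 0, so t = (√(D² + v²x²) − D)/v².
√(D² + v²x²) = √(0.072² + 0.97² × 130²) = 126.1; v² = 0.9409.
t = (126.1 − 0.072)/0.9409 = 134 days (vs. the pure-advection estimate x/v = 134 d).

134 days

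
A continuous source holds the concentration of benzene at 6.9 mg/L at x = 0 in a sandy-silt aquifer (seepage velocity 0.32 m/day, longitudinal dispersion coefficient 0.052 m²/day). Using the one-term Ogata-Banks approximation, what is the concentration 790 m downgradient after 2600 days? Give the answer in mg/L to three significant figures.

For a continuous step input, C/C₀ ≈ ½·erfc((x−vt)/(2√(Dt))).
vt = 0.32 × 2600 = 832 m and 2√(Dt) = 2√(0.052 × 2600) = 23.26 m.
Argument (x−vt)/(2√(Dt)) = (790 − 832)/23.26 = -1.806; ½·erfc(-1.806) = 0.9947.
C = 6.9 × 0.9947 = 6.86 mg/L.

6.86 mg/L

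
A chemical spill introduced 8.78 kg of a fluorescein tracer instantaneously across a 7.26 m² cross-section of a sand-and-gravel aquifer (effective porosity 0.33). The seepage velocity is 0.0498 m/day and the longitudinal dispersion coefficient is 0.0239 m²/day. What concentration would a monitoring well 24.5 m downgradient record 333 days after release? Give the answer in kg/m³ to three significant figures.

For an instantaneous plane source, C(x,t) = M/(n_e·A·√(4πDt)) · exp(−(x−vt)²/(4Dt)), with n_e·A the pore (flow) area.
Plume center vt = 0.0498 × 333 = 16.5834 m, so the well at 24.5 m is 7.9166 m downgradient of the peak.
√(4πDt) = 10.00 m, giving peak height M/(n_e·A·√(4πDt)) = 8.78/(0.33 × 7.26 × 10.00) = 0.3665 kg/m³.
(x−vt)²/(4Dt) = (7.9166)²/(4 × 0.0239 × 333) = 1.969; exp(−1.969) = 0.1396.
C = 0.3665 × 0.1396 = 0.0512 kg/m³.

0.0512 kg/m³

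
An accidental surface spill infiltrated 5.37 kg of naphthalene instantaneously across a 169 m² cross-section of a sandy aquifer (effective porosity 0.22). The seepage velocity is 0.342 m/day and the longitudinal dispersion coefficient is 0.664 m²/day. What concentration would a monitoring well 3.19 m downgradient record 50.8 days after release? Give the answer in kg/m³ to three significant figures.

0.00158 kg/m³

For an instantaneous plane source, C(x,t) = M/(n_e·A·√(4πDt)) · exp(−(x−vt)²/(4Dt)), with n_e·A the pore (flow) area.
Plume center vt = 0.342 × 50.8 = 17.3736 m, so the well at 3.19 m is 14.1836 m upgradient of the peak.
√(4πDt) = 20.59 m, giving peak height M/(n_e·A·√(4πDt)) = 5.37/(0.22 × 169 × 20.59) = 0.007015 kg/m³.
(x−vt)²/(4Dt) = (-14.1836)²/(4 × 0.664 × 50.8) = 1.491; exp(−1.491) = 0.2251.
C = 0.007015 × 0.2251 = 0.00158 kg/m³.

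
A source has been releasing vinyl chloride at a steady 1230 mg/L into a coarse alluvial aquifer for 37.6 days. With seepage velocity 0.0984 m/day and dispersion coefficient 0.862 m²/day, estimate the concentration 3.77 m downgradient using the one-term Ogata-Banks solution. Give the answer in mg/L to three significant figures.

611 mg/L

For a continuous step input, C/C₀ ≈ ½·erfc((x−vt)/(2√(Dt))).
vt = 0.0984 × 37.6 = 3.69984 m and 2√(Dt) = 2√(0.862 × 37.6) = 11.39 m.
Argument (x−vt)/(2√(Dt)) = (3.77 − 3.69984)/11.39 = 0.006160; ½·erfc(0.006160) = 0.4965.
C = 1230 × 0.4965 = 611 mg/L.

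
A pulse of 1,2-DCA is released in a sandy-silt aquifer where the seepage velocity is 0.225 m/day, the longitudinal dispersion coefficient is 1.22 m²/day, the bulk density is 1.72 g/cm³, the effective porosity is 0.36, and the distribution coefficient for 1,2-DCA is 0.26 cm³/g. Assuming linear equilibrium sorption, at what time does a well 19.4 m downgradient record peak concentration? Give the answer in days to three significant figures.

Retardation factor R = 1 + ρ_b·K_d/n = 1 + 1.72 × 0.26/0.36 = 2.242.
Sorption retards both mechanisms: v_R = v/R = 0.1004 m/day, D_R = D/R = 0.5442 m²/day.
Peak time from v_R²t² + 2D_R t − x² = 0: t = (√(D_R² + v_R²x²) − D_R)/v_R².
√(D_R² + v_R²x²) = √(0.5442² + 0.1004² × 19.4²) = 2.022; v_R² = 0.01008.
t = (2.022 − 0.5442)/0.01008 = 147 days.

147 days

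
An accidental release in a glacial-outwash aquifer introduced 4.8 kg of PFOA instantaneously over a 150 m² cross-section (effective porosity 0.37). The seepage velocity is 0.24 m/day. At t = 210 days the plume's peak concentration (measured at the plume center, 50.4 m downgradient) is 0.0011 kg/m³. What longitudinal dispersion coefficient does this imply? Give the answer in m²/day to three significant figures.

At the plume center C_max = M/(n_e·A·√(4πDt)), so D = M²/(4πt·(n_e·A·C_max)²).
n_e·A·C_max = 0.37 × 150 × 0.0011 = 0.06105 kg/m.
D = 4.8²/(4π × 210 × 0.06105²) = 2.34 m²/day.

2.34 m²/day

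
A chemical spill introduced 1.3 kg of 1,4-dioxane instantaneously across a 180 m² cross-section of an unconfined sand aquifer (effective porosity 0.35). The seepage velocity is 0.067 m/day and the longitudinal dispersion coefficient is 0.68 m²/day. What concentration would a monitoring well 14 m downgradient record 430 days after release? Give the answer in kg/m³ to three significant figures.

For an instantaneous plane source, C(x,t) = M/(n_e·A·√(4πDt)) · exp(−(x−vt)²/(4Dt)), with n_e·A the pore (flow) area.
Plume center vt = 0.067 × 430 = 28.81 m, so the well at 14 m is 14.81 m upgradient of the peak.
√(4πDt) = 60.62 m, giving peak height M/(n_e·A·√(4πDt)) = 1.3/(0.35 × 180 × 60.62) = 0.0003404 kg/m³.
(x−vt)²/(4Dt) = (-14.81)²/(4 × 0.68 × 430) = 0.1875; exp(−0.1875) = 0.8290.
C = 0.0003404 × 0.8290 = 0.000282 kg/m³.

0.000282 kg/m³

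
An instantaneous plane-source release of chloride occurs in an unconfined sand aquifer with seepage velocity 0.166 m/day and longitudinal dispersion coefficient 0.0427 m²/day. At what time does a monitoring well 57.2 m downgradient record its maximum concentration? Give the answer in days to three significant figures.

343 days

For the 1D instantaneous-source solution, setting ∂C/∂t = 0 at fixed x gives v²t² + 2Dt − x² = 0, so t = (√(D² + v²x²) − D)/v².
√(D² + v²x²) = √(0.0427² + 0.166² × 57.2²) = 9.495; v² = 0.027556.
t = (9.495 − 0.0427)/0.027556 = 343 days (vs. the pure-advection estimate x/v = 345 d).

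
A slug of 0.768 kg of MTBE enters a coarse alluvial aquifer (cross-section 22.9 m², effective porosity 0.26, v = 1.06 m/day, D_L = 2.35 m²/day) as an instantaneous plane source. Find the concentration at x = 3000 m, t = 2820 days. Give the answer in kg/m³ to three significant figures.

0.000445 kg/m³

For an instantaneous plane source, C(x,t) = M/(n_e·A·√(4πDt)) · exp(−(x−vt)²/(4Dt)), with n_e·A the pore (flow) area.
Plume center vt = 1.06 × 2820 = 2989.2 m, so the well at 3000 m is 10.8 m downgradient of the peak.
√(4πDt) = 288.6 m, giving peak height M/(n_e·A·√(4πDt)) = 0.768/(0.26 × 22.9 × 288.6) = 0.0004469 kg/m³.
(x−vt)²/(4Dt) = (10.8)²/(4 × 2.35 × 2820) = 0.004400; exp(−0.004400) = 0.9956.
C = 0.0004469 × 0.9956 = 0.000445 kg/m³.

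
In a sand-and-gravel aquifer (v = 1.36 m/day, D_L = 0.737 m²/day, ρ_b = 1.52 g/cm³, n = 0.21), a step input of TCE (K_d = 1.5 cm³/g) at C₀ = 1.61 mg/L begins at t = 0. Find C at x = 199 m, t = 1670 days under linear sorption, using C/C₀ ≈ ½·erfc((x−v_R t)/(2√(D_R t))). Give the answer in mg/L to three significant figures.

0.487 mg/L

Retardation factor R = 1 + ρ_b·K_d/n = 1 + 1.52 × 1.5/0.21 = 11.86.
Sorption retards both mechanisms: v_R = v/R = 0.1147 m/day, D_R = D/R = 0.06214 m²/day.
v_R·t = 0.1147 × 1670 = 191.549 m; 2√(D_R t) = 20.37 m; argument = (199 − 191.549)/20.37 = 0.3658.
C = C₀ × ½·erfc(0.3658) = 1.61 × 0.3025 = 0.487 mg/L.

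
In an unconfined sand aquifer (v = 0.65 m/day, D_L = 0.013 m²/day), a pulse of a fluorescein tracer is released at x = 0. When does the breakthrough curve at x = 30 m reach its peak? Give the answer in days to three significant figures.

For the 1D instantaneous-source solution, setting ∂C/∂t = 0 at fixed x gives v²t² + 2Dt − x² = 0, so t = (√(D² + v²x²) − D)/v².
√(D² + v²x²) = √(0.013² + 0.65² × 30²) = 19.50; v² = 0.4225.
t = (19.50 − 0.013)/0.4225 = 46.1 days (vs. the pure-advection estimate x/v = 46.2 d).

46.1 days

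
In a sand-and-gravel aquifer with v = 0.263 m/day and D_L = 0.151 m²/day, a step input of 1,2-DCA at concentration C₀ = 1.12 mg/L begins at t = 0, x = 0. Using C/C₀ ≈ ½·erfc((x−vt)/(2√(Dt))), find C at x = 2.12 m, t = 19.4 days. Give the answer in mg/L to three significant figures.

For a continuous step input, C/C₀ ≈ ½·erfc((x−vt)/(2√(Dt))).
vt = 0.263 × 19.4 = 5.1022 m and 2√(Dt) = 2√(0.151 × 19.4) = 3.423 m.
Argument (x−vt)/(2√(Dt)) = (2.12 − 5.1022)/3.423 = -0.8712; ½·erfc(-0.8712) = 0.8910.
C = 1.12 × 0.8910 = 0.998 mg/L.

0.998 mg/L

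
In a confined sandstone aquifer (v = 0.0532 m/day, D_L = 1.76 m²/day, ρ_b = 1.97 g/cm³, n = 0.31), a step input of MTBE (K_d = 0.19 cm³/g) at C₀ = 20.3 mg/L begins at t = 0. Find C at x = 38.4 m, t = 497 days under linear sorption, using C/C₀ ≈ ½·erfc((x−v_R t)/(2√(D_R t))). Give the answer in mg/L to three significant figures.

Retardation factor R = 1 + ρ_b·K_d/n = 1 + 1.97 × 0.19/0.31 = 2.207.
Sorption retards both mechanisms: v_R = v/R = 0.02411 m/day, D_R = D/R = 0.7975 m²/day.
v_R·t = 0.02411 × 497 = 11.98267 m; 2√(D_R t) = 39.82 m; argument = (38.4 − 11.98267)/39.82 = 0.6634.
C = C₀ × ½·erfc(0.6634) = 20.3 × 0.1741 = 3.53 mg/L.

3.53 mg/L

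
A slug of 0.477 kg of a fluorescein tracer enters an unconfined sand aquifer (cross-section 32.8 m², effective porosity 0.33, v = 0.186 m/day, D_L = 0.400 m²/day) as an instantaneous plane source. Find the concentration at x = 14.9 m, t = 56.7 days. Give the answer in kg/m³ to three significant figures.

For an instantaneous plane source, C(x,t) = M/(n_e·A·√(4πDt)) · exp(−(x−vt)²/(4Dt)), with n_e·A the pore (flow) area.
Plume center vt = 0.186 × 56.7 = 10.5462 m, so the well at 14.9 m is 4.3538 m downgradient of the peak.
√(4πDt) = 16.88 m, giving peak height M/(n_e·A·√(4πDt)) = 0.477/(0.33 × 32.8 × 16.88) = 0.002611 kg/m³.
(x−vt)²/(4Dt) = (4.3538)²/(4 × 0.400 × 56.7) = 0.2089; exp(−0.2089) = 0.8115.
C = 0.002611 × 0.8115 = 0.00212 kg/m³.

0.00212 kg/m³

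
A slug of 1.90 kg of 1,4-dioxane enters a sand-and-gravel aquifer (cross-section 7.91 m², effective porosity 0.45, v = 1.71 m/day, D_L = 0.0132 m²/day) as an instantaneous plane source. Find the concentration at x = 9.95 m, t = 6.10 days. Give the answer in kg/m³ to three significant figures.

0.259 kg/m³

For an instantaneous plane source, C(x,t) = M/(n_e·A·√(4πDt)) · exp(−(x−vt)²/(4Dt)), with n_e·A the pore (flow) area.
Plume center vt = 1.71 × 6.10 = 10.431 m, so the well at 9.95 m is 0.481 m upgradient of the peak.
√(4πDt) = 1.006 m, giving peak height M/(n_e·A·√(4πDt)) = 1.90/(0.45 × 7.91 × 1.006) = 0.5306 kg/m³.
(x−vt)²/(4Dt) = (-0.481)²/(4 × 0.0132 × 6.10) = 0.7183; exp(−0.7183) = 0.4876.
C = 0.5306 × 0.4876 = 0.259 kg/m³.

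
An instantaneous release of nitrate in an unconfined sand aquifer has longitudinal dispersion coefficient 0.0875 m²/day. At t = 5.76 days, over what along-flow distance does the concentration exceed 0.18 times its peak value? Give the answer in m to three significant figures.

3.72 m

The plume is Gaussian with σ = √(2Dt) = √(2 × 0.0875 × 5.76) = 1.004 m.
C/C_peak = exp(−Δx²/(2σ²)) = 0.18 ⇒ Δx = σ·√(−2 ln 0.18) = 1.004 × 1.852 = 1.859 m.
Width = 2Δx = 3.72 m.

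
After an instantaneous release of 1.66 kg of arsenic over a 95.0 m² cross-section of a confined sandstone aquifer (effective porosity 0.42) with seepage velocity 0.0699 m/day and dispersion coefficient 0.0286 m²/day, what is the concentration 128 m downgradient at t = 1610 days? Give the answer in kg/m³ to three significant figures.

0.000472 kg/m³

For an instantaneous plane source, C(x,t) = M/(n_e·A·√(4πDt)) · exp(−(x−vt)²/(4Dt)), with n_e·A the pore (flow) area.
Plume center vt = 0.0699 × 1610 = 112.539 m, so the well at 128 m is 15.461 m downgradient of the peak.
√(4πDt) = 24.05 m, giving peak height M/(n_e·A·√(4πDt)) = 1.66/(0.42 × 95.0 × 24.05) = 0.001730 kg/m³.
(x−vt)²/(4Dt) = (15.461)²/(4 × 0.0286 × 1610) = 1.298; exp(−1.298) = 0.2731.
C = 0.001730 × 0.2731 = 0.000472 kg/m³.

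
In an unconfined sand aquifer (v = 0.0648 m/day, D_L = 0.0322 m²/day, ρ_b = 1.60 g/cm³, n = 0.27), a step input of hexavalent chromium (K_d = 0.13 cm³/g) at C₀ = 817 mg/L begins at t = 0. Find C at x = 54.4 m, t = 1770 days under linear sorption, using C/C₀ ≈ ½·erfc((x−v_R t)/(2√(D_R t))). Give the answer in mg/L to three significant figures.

737 mg/L

Retardation factor R = 1 + ρ_b·K_d/n = 1 + 1.60 × 0.13/0.27 = 1.770.
Sorption retards both mechanisms: v_R = v/R = 0.03661 m/day, D_R = D/R = 0.01819 m²/day.
v_R·t = 0.03661 × 1770 = 64.7997 m; 2√(D_R t) = 11.35 m; argument = (54.4 − 64.7997)/11.35 = -0.9163.
C = C₀ × ½·erfc(-0.9163) = 817 × 0.9025 = 737 mg/L.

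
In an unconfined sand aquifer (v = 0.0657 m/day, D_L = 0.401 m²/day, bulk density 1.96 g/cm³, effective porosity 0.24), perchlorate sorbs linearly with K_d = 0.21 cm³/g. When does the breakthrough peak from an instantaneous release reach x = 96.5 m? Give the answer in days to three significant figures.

3740 days

Retardation factor R = 1 + ρ_b·K_d/n = 1 + 1.96 × 0.21/0.24 = 2.715.
Sorption retards both mechanisms: v_R = v/R = 0.02420 m/day, D_R = D/R = 0.1477 m²/day.
Peak time from v_R²t² + 2D_R t − x² = 0: t = (√(D_R² + v_R²x²) − D_R)/v_R².
√(D_R² + v_R²x²) = √(0.1477² + 0.02420² × 96.5²) = 2.340; v_R² = 0.0005856.
t = (2.340 − 0.1477)/0.0005856 = 3740 days.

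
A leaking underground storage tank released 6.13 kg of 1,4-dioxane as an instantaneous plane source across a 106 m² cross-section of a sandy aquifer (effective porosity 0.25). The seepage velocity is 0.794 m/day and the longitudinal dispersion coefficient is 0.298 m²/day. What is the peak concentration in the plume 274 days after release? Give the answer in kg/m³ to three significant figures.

0.00722 kg/m³

The peak of an instantaneous 1D plume sits at x = vt; there the Gaussian factor is 1 and C_max = M/(n_e·A·√(4πDt)), where n_e·A is the pore area the mass is dissolved in.
√(4πDt) = √(4π × 0.298 × 274) = 32.03 m, so C_max = 6.13/(0.25 × 106 × 32.03) = 0.00722 kg/m³.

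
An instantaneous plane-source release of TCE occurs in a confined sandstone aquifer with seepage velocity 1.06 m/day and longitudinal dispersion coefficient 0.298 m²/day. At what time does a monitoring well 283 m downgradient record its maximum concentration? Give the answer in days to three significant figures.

267 days

For the 1D instantaneous-source solution, setting ∂C/∂t = 0 at fixed x gives v²t² + 2Dt − x² = 0, so t = (√(D² + v²x²) − D)/v².
√(D² + v²x²) = √(0.298² + 1.06² × 283²) = 300.0; v² = 1.1236.
t = (300.0 − 0.298)/1.1236 = 267 days (vs. the pure-advection estimate x/v = 267 d).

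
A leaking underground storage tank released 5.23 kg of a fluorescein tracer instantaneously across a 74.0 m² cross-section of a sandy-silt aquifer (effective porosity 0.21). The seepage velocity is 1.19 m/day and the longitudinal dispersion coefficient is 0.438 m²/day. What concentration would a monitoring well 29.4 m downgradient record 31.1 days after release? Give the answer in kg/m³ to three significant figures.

For an instantaneous plane source, C(x,t) = M/(n_e·A·√(4πDt)) · exp(−(x−vt)²/(4Dt)), with n_e·A the pore (flow) area.
Plume center vt = 1.19 × 31.1 = 37.009 m, so the well at 29.4 m is 7.609 m upgradient of the peak.
√(4πDt) = 13.08 m, giving peak height M/(n_e·A·√(4πDt)) = 5.23/(0.21 × 74.0 × 13.08) = 0.02573 kg/m³.
(x−vt)²/(4Dt) = (-7.609)²/(4 × 0.438 × 31.1) = 1.063; exp(−1.063) = 0.3454.
C = 0.02573 × 0.3454 = 0.00889 kg/m³.

0.00889 kg/m³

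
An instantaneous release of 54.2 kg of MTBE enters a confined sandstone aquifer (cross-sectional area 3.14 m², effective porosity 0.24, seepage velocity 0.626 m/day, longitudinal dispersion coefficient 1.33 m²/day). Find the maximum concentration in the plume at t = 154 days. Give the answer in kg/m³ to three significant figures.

The peak of an instantaneous 1D plume sits at x = vt; there the Gaussian factor is 1 and C_max = M/(n_e·A·√(4πDt)), where n_e·A is the pore area the mass is dissolved in.
√(4πDt) = √(4π × 1.33 × 154) = 50.73 m, so C_max = 54.2/(0.24 × 3.14 × 50.73) = 1.42 kg/m³.

1.42 kg/m³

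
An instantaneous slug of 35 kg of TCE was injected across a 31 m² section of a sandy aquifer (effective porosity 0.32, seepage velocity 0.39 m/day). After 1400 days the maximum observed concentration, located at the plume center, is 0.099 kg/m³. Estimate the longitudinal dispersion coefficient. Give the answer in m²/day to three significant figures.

At the plume center C_max = M/(n_e·A·√(4πDt)), so D = M²/(4πt·(n_e·A·C_max)²).
n_e·A·C_max = 0.32 × 31 × 0.099 = 0.9821 kg/m.
D = 35²/(4π × 1400 × 0.9821²) = 0.0722 m²/day.

0.0722 m²/day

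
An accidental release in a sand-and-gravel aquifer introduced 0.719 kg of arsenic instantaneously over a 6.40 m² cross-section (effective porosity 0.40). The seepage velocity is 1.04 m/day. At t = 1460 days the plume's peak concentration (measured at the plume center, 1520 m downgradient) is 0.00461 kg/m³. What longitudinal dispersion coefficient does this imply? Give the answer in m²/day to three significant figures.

0.202 m²/day

At the plume center C_max = M/(n_e·A·√(4πDt)), so D = M²/(4πt·(n_e·A·C_max)²).
n_e·A·C_max = 0.40 × 6.40 × 0.00461 = 0.01180 kg/m.
D = 0.719²/(4π × 1460 × 0.01180²) = 0.202 m²/day.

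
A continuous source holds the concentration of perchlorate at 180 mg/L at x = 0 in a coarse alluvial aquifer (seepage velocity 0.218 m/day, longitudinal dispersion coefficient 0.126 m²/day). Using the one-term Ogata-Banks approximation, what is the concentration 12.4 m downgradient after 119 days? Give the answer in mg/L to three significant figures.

179 mg/L

For a continuous step input, C/C₀ ≈ ½·erfc((x−vt)/(2√(Dt))).
vt = 0.218 × 119 = 25.942 m and 2√(Dt) = 2√(0.126 × 119) = 7.744 m.
Argument (x−vt)/(2√(Dt)) = (12.4 − 25.942)/7.744 = -1.749; ½·erfc(-1.749) = 0.9933.
C = 180 × 0.9933 = 179 mg/L.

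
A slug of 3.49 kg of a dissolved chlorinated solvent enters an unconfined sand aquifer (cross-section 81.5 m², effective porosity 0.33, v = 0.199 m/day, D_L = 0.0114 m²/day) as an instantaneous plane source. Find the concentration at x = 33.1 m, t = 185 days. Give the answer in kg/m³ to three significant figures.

For an instantaneous plane source, C(x,t) = M/(n_e·A·√(4πDt)) · exp(−(x−vt)²/(4Dt)), with n_e·A the pore (flow) area.
Plume center vt = 0.199 × 185 = 36.815 m, so the well at 33.1 m is 3.715 m upgradient of the peak.
√(4πDt) = 5.148 m, giving peak height M/(n_e·A·√(4πDt)) = 3.49/(0.33 × 81.5 × 5.148) = 0.02521 kg/m³.
(x−vt)²/(4Dt) = (-3.715)²/(4 × 0.0114 × 185) = 1.636; exp(−1.636) = 0.1948.
C = 0.02521 × 0.1948 = 0.00491 kg/m³.

0.00491 kg/m³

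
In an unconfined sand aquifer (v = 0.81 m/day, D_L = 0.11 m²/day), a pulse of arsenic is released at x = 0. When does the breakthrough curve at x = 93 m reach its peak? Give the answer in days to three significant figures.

115 days

For the 1D instantaneous-source solution, setting ∂C/∂t = 0 at fixed x gives v²t² + 2Dt − x² = 0, so t = (√(D² + v²x²) − D)/v².
√(D² + v²x²) = √(0.11² + 0.81² × 93²) = 75.33; v² = 0.6561.
t = (75.33 − 0.11)/0.6561 = 115 days (vs. the pure-advection estimate x/v = 115 d).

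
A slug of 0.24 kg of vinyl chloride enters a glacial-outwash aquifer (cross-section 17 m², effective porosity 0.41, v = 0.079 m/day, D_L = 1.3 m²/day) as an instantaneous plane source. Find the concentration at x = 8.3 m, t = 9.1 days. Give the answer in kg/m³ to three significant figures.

0.000838 kg/m³

For an instantaneous plane source, C(x,t) = M/(n_e·A·√(4πDt)) · exp(−(x−vt)²/(4Dt)), with n_e·A the pore (flow) area.
Plume center vt = 0.079 × 9.1 = 0.7189 m, so the well at 8.3 m is 7.5811 m downgradient of the peak.
√(4πDt) = 12.19 m, giving peak height M/(n_e·A·√(4πDt)) = 0.24/(0.41 × 17 × 12.19) = 0.002825 kg/m³.
(x−vt)²/(4Dt) = (7.5811)²/(4 × 1.3 × 9.1) = 1.215; exp(−1.215) = 0.2967.
C = 0.002825 × 0.2967 = 0.000838 kg/m³.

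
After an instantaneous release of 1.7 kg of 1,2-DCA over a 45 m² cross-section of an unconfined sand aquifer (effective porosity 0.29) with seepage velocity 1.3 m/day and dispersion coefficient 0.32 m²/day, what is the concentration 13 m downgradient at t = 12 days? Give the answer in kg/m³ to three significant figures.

For an instantaneous plane source, C(x,t) = M/(n_e·A·√(4πDt)) · exp(−(x−vt)²/(4Dt)), with n_e·A the pore (flow) area.
Plume center vt = 1.3 × 12 = 15.6 m, so the well at 13 m is 2.6 m upgradient of the peak.
√(4πDt) = 6.947 m, giving peak height M/(n_e·A·√(4πDt)) = 1.7/(0.29 × 45 × 6.947) = 0.01875 kg/m³.
(x−vt)²/(4Dt) = (-2.6)²/(4 × 0.32 × 12) = 0.4401; exp(−0.4401) = 0.6440.
C = 0.01875 × 0.6440 = 0.0121 kg/m³.

0.0121 kg/m³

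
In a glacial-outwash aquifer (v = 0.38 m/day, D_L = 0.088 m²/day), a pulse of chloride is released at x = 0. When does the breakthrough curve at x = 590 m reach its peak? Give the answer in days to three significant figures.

For the 1D instantaneous-source solution, setting ∂C/∂t = 0 at fixed x gives v²t² + 2Dt − x² = 0, so t = (√(D² + v²x²) − D)/v².
√(D² + v²x²) = √(0.088² + 0.38² × 590²) = 224.2; v² = 0.1444.
t = (224.2 − 0.088)/0.1444 = 1550 days (vs. the pure-advection estimate x/v = 1550 d).

1550 days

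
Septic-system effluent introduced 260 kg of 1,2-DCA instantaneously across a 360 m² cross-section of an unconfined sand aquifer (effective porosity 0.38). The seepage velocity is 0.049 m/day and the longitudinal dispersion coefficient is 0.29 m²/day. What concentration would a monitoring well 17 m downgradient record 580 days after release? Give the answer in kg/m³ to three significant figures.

0.0341 kg/m³

For an instantaneous plane source, C(x,t) = M/(n_e·A·√(4πDt)) · exp(−(x−vt)²/(4Dt)), with n_e·A the pore (flow) area.
Plume center vt = 0.049 × 580 = 28.42 m, so the well at 17 m is 11.42 m upgradient of the peak.
√(4πDt) = 45.97 m, giving peak height M/(n_e·A·√(4πDt)) = 260/(0.38 × 360 × 45.97) = 0.04134 kg/m³.
(x−vt)²/(4Dt) = (-11.42)²/(4 × 0.29 × 580) = 0.1938; exp(−0.1938) = 0.8238.
C = 0.04134 × 0.8238 = 0.0341 kg/m³.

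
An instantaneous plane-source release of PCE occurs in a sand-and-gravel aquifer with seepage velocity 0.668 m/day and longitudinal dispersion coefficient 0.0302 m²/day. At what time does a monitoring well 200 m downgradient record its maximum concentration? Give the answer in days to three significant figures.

299 days

For the 1D instantaneous-source solution, setting ∂C/∂t = 0 at fixed x gives v²t² + 2Dt − x² = 0, so t = (√(D² + v²x²) − D)/v².
√(D² + v²x²) = √(0.0302² + 0.668² × 200²) = 133.6; v² = 0.446224.
t = (133.6 − 0.0302)/0.446224 = 299 days (vs. the pure-advection estimate x/v = 299 d).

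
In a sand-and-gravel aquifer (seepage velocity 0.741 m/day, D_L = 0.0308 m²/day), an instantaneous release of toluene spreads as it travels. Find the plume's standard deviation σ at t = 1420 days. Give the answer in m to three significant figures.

Dispersive spreading gives a Gaussian with σ² = 2Dt; advection only shifts the center.
σ = √(2 × 0.0308 × 1420) = 9.35 m.

9.35 m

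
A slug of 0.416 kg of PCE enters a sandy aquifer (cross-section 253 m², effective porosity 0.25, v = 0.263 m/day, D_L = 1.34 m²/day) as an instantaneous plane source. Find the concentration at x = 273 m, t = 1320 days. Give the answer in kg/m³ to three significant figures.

2.03e-05 kg/m³

For an instantaneous plane source, C(x,t) = M/(n_e·A·√(4πDt)) · exp(−(x−vt)²/(4Dt)), with n_e·A the pore (flow) area.
Plume center vt = 0.263 × 1320 = 347.16 m, so the well at 273 m is 74.16 m upgradient of the peak.
√(4πDt) = 149.1 m, giving peak height M/(n_e·A·√(4πDt)) = 0.416/(0.25 × 253 × 149.1) = 4.411e-05 kg/m³.
(x−vt)²/(4Dt) = (-74.16)²/(4 × 1.34 × 1320) = 0.7773; exp(−0.7773) = 0.4596.
C = 4.411e-05 × 0.4596 = 2.03e-05 kg/m³.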